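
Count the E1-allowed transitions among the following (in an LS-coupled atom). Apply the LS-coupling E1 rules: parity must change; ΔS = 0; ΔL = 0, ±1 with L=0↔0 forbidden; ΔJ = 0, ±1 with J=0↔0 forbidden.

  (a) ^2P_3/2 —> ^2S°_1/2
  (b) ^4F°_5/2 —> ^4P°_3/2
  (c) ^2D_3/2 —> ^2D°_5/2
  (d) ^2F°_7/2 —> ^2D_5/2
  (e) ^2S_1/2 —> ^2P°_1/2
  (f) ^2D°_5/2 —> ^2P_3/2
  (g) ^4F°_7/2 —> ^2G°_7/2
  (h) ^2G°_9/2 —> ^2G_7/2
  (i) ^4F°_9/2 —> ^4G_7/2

(a) allowed
(b) forbidden (parity, ΔL fail)
(c) allowed
(d) allowed
(e) allowed
(f) allowed
(g) forbidden (parity, ΔS fail)
(h) allowed
(i) allowed
Total allowed: 7 of 9.

7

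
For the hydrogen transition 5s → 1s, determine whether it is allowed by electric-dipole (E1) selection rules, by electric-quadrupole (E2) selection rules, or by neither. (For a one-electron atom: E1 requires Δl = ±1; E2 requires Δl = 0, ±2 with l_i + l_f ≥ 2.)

Δl = 0 − 0 = +0; l_i + l_f = 0.
E1 (Δl = ±1): not satisfied.
E2 (Δl = 0,±2, l_i+l_f ≥ 2): not satisfied.

neither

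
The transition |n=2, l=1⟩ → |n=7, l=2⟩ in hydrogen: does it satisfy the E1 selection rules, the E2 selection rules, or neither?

Δl = 2 − 1 = +1; l_i + l_f = 3.
E1 (Δl = ±1): satisfied.
E2 (Δl = 0,±2, l_i+l_f ≥ 2): not satisfied.

E1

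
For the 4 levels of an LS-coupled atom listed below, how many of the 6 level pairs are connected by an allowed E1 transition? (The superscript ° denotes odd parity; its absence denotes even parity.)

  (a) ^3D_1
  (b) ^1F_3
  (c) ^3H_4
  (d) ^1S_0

0

(a)–(b): forbidden (parity, ΔS, ΔJ).
(a)–(c): forbidden (parity, ΔL, ΔJ).
(a)–(d): forbidden (parity, ΔS, ΔL).
(b)–(c): forbidden (parity, ΔS, ΔL).
(b)–(d): forbidden (parity, ΔL, ΔJ).
(c)–(d): forbidden (parity, ΔS, ΔL, ΔJ).
Allowed pairs: 0 of 6.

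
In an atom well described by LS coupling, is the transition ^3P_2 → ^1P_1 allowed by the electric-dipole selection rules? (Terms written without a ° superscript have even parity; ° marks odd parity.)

forbidden

Parity must change: even → even — fails.
ΔS = 0: S: 1 → 0 — fails.
ΔL = 0, ±1 (not L=0↔0): L: 1 → 1, ΔL = +0 — ok.
ΔJ = 0, ±1 (not J=0↔0): J: 2 → 1, ΔJ = -1 — ok.
Rule(s) violated: parity, ΔS.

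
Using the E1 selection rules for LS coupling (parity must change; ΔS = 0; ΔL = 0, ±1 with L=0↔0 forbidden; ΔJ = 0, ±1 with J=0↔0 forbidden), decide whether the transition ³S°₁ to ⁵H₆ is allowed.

Initial level: S=1, L=0, J=1, parity odd. Final level: S=2, L=5, J=6, parity even.
ΔS = 0: S: 1 → 2 — fails.
ΔJ = 0, ±1 (not J=0↔0): J: 1 → 6, ΔJ = +5 — fails.
ΔL = 0, ±1 (not L=0↔0): L: 0 → 5, ΔL = +5 — fails.
Parity must change: odd → even — passes.
Rule(s) violated: ΔS, ΔL, ΔJ.

forbidden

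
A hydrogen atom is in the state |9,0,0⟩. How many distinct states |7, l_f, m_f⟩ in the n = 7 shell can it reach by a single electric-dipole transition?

3

E1 requires Δl = ±1, so l_f ∈ {-1, 1}; with 0 ≤ l_f ≤ n_f−1 = 6, the allowed l_f values are {1}.
For l_f = 1: m_f ∈ {m_i−1, m_i, m_i+1} ∩ [−1, 1] = {-1, 0, 1} → 3 states.
Total: 3.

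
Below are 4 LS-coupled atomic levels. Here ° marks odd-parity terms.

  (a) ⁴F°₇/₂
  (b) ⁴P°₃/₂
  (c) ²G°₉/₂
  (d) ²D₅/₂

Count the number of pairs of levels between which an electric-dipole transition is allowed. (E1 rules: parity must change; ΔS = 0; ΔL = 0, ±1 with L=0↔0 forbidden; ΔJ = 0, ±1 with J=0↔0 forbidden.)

0

(a)–(b): forbidden (parity, ΔL, ΔJ).
(a)–(c): forbidden (parity, ΔS).
(a)–(d): forbidden (ΔS).
(b)–(c): forbidden (parity, ΔS, ΔL, ΔJ).
(b)–(d): forbidden (ΔS).
(c)–(d): forbidden (ΔL, ΔJ).
Allowed pairs: 0 of 6.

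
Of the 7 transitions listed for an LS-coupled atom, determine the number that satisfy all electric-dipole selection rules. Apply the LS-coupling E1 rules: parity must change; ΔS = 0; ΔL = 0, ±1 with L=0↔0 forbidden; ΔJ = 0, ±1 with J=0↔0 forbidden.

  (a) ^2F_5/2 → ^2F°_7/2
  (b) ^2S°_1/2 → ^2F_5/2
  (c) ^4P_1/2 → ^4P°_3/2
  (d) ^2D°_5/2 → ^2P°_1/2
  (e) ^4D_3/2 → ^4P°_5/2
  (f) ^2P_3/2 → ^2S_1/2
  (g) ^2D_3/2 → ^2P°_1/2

(a) allowed
(b) forbidden (ΔL, ΔJ fail)
(c) allowed
(d) forbidden (parity, ΔJ fail)
(e) allowed
(f) forbidden (parity fails)
(g) allowed
Total allowed: 4 of 7.

4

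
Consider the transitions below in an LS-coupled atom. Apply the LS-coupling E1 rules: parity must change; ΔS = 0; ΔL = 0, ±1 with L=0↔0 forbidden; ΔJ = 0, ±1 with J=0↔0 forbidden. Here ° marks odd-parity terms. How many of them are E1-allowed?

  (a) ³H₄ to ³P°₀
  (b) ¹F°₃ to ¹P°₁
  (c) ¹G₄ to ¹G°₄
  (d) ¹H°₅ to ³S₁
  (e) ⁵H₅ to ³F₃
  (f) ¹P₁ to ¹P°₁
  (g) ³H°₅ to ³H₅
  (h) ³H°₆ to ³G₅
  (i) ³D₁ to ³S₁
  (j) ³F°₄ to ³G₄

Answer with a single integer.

5

(a) forbidden (ΔL, ΔJ fail)
(b) forbidden (parity, ΔL, ΔJ fail)
(c) allowed
(d) forbidden (ΔS, ΔL, ΔJ fail)
(e) forbidden (parity, ΔS, ΔL, ΔJ fail)
(f) allowed
(g) allowed
(h) allowed
(i) forbidden (parity, ΔL fail)
(j) allowed
Total allowed: 5 of 10.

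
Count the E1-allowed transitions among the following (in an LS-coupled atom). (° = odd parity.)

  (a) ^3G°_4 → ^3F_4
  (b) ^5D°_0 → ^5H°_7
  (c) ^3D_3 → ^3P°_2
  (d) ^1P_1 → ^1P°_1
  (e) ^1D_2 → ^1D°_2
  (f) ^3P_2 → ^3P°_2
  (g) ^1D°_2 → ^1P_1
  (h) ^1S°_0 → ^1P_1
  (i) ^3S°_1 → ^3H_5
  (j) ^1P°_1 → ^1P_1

8

(a) allowed
(b) forbidden (parity, ΔL, ΔJ fail)
(c) allowed
(d) allowed
(e) allowed
(f) allowed
(g) allowed
(h) allowed
(i) forbidden (ΔL, ΔJ fail)
(j) allowed
Total allowed: 8 of 10.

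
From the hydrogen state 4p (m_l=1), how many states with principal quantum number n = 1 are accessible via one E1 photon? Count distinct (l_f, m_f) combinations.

1

E1 requires Δl = ±1, so l_f ∈ {0, 2}; with 0 ≤ l_f ≤ n_f−1 = 0, the allowed l_f values are {0}.
For l_f = 0: m_f ∈ {m_i−1, m_i, m_i+1} ∩ [−0, 0] = {0} → 1 state.
Total: 1.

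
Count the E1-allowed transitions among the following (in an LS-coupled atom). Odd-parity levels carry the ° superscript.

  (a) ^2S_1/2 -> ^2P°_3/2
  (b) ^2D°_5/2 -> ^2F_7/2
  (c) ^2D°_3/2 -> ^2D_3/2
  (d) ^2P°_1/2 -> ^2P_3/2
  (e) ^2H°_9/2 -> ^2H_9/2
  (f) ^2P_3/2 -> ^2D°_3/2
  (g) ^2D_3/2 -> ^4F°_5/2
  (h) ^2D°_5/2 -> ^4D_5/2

6

(a) allowed
(b) allowed
(c) allowed
(d) allowed
(e) allowed
(f) allowed
(g) forbidden (ΔS fails)
(h) forbidden (ΔS fails)
Total allowed: 6 of 8.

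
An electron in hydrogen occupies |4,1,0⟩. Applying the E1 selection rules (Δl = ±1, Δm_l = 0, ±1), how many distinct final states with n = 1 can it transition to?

1

E1 requires Δl = ±1, so l_f ∈ {0, 2}; with 0 ≤ l_f ≤ n_f−1 = 0, the allowed l_f values are {0}.
For l_f = 0: m_f ∈ {m_i−1, m_i, m_i+1} ∩ [−0, 0] = {0} → 1 state.
Total: 1.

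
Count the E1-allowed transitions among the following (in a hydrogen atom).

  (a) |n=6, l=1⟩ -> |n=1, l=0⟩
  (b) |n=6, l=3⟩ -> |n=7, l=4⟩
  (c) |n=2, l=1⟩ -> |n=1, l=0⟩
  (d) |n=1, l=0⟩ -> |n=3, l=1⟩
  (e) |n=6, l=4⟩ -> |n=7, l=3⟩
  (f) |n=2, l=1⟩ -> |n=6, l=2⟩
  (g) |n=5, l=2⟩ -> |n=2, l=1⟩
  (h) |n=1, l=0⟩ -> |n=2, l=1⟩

(a) allowed
(b) allowed
(c) allowed
(d) allowed
(e) allowed
(f) allowed
(g) allowed
(h) allowed
Total allowed: 8 of 8.

8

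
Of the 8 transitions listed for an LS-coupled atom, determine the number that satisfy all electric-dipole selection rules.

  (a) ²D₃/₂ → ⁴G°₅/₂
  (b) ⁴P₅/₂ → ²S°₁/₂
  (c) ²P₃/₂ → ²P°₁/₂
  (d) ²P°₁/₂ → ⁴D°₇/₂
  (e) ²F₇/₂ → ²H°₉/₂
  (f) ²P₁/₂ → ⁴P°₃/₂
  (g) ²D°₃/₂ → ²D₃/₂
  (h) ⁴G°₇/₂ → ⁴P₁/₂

(a) forbidden (ΔS, ΔL fail)
(b) forbidden (ΔS, ΔJ fail)
(c) allowed
(d) forbidden (parity, ΔS, ΔJ fail)
(e) forbidden (ΔL fails)
(f) forbidden (ΔS fails)
(g) allowed
(h) forbidden (ΔL, ΔJ fail)
Total allowed: 2 of 8.

2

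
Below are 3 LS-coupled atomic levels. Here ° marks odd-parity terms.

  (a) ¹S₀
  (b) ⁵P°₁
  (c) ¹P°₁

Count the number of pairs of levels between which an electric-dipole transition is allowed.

(a)–(b): forbidden (ΔS).
(a)–(c): allowed.
(b)–(c): forbidden (parity, ΔS).
Allowed pairs: 1 of 3.

1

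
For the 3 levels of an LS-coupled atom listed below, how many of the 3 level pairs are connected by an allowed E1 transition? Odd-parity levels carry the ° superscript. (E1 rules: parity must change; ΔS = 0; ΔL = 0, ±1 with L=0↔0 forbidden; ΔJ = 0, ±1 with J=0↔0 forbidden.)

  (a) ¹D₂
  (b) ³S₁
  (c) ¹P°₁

1

(a)–(b): forbidden (parity, ΔS, ΔL).
(a)–(c): allowed.
(b)–(c): forbidden (ΔS).
Allowed pairs: 1 of 3.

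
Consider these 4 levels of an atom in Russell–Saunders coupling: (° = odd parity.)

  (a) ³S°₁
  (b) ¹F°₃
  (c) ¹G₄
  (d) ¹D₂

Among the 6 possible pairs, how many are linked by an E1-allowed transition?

(a)–(b): forbidden (parity, ΔS, ΔL, ΔJ).
(a)–(c): forbidden (ΔS, ΔL, ΔJ).
(a)–(d): forbidden (ΔS, ΔL).
(b)–(c): allowed.
(b)–(d): allowed.
(c)–(d): forbidden (parity, ΔL, ΔJ).
Allowed pairs: 2 of 6.

2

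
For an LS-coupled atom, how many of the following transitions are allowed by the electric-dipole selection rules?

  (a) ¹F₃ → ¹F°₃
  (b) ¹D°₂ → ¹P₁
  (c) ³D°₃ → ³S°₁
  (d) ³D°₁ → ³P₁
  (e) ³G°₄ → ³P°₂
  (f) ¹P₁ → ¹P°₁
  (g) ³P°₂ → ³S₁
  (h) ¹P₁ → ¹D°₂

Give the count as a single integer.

6

(a) allowed
(b) allowed
(c) forbidden (parity, ΔL, ΔJ fail)
(d) allowed
(e) forbidden (parity, ΔL, ΔJ fail)
(f) allowed
(g) allowed
(h) allowed
Total allowed: 6 of 8.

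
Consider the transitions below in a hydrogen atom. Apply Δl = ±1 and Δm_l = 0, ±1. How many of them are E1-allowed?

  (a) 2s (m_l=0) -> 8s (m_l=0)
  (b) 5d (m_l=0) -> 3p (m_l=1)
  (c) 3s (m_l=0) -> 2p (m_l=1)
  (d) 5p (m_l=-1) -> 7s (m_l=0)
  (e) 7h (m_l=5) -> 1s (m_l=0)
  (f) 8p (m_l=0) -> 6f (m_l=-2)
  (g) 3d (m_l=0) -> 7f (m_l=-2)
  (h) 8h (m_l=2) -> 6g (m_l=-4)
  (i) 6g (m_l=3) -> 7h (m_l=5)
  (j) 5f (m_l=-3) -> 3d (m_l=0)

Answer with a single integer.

(a) forbidden — Δl = +0 (E1 requires Δl = ±1)
(b) allowed
(c) allowed
(d) allowed
(e) forbidden — Δl = -5 (E1 requires Δl = ±1); Δm_l = -5 (E1 requires Δm_l = 0, ±1)
(f) forbidden — Δl = +2 (E1 requires Δl = ±1); Δm_l = -2 (E1 requires Δm_l = 0, ±1)
(g) forbidden — Δm_l = -2 (E1 requires Δm_l = 0, ±1)
(h) forbidden — Δm_l = -6 (E1 requires Δm_l = 0, ±1)
(i) forbidden — Δm_l = +2 (E1 requires Δm_l = 0, ±1)
(j) forbidden — Δm_l = +3 (E1 requires Δm_l = 0, ±1)
Total allowed: 3 of 10.

3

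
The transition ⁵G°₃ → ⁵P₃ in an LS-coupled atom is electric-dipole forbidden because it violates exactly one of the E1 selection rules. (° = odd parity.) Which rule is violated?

the ΔL = 0, ±1 rule

Reading off the term symbols: S 2→2, L 4→1, J 3→3, parity odd→even.
ΔL = 0, ±1 (not L=0↔0): L: 4 → 1, ΔL = -3 — fails.
ΔJ = 0, ±1 (not J=0↔0): J: 3 → 3, ΔJ = +0 — ok.
Parity must change: odd → even — ok.
ΔS = 0: S: 2 → 2 — ok.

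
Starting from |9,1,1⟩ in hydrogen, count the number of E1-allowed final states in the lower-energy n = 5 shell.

E1 requires Δl = ±1, so l_f ∈ {0, 2}; with 0 ≤ l_f ≤ n_f−1 = 4, the allowed l_f values are {0, 2}.
For l_f = 0: m_f ∈ {m_i−1, m_i, m_i+1} ∩ [−0, 0] = {0} → 1 state.
For l_f = 2: m_f ∈ {m_i−1, m_i, m_i+1} ∩ [−2, 2] = {0, 1, 2} → 3 states.
Total: 4.

4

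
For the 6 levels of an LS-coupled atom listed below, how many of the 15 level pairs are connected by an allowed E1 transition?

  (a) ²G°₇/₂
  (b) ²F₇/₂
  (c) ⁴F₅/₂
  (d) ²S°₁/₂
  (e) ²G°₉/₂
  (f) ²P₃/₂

3

(a)–(b): allowed.
(a)–(c): forbidden (ΔS).
(a)–(d): forbidden (parity, ΔL, ΔJ).
(a)–(e): forbidden (parity).
(a)–(f): forbidden (ΔL, ΔJ).
(b)–(c): forbidden (parity, ΔS).
(b)–(d): forbidden (ΔL, ΔJ).
(b)–(e): allowed.
(b)–(f): forbidden (parity, ΔL, ΔJ).
(c)–(d): forbidden (ΔS, ΔL, ΔJ).
(c)–(e): forbidden (ΔS, ΔJ).
(c)–(f): forbidden (parity, ΔS, ΔL).
(d)–(e): forbidden (parity, ΔL, ΔJ).
(d)–(f): allowed.
(e)–(f): forbidden (ΔL, ΔJ).
Allowed pairs: 3 of 15.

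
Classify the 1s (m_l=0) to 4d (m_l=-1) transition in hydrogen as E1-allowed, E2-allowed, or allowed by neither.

E2

Δl = 2 − 0 = +2; l_i + l_f = 2.
Δm_l = -1.
E1 (Δl = ±1, |Δm_l| ≤ 1): not satisfied.
E2 (Δl = 0,±2, l_i+l_f ≥ 2, |Δm_l| ≤ 2): satisfied.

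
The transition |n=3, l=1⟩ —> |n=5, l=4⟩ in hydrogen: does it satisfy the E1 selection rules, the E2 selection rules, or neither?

neither

Δl = 4 − 1 = +3; l_i + l_f = 5.
E1 (Δl = ±1): not satisfied.
E2 (Δl = 0,±2, l_i+l_f ≥ 2): not satisfied.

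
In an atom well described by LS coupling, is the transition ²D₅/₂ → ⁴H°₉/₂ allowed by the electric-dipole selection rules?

forbidden

Parity must change: even → odd — satisfied.
ΔS = 0: S: 1/2 → 3/2 — violated.
ΔL = 0, ±1 (not L=0↔0): L: 2 → 5, ΔL = +3 — violated.
ΔJ = 0, ±1 (not J=0↔0): J: 5/2 → 9/2, ΔJ = +2 — violated.
Rule(s) violated: ΔS, ΔL, ΔJ.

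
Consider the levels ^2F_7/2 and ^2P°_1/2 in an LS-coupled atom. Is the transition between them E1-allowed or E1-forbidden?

forbidden

Initial level: S=1/2, L=3, J=7/2, parity even. Final level: S=1/2, L=1, J=1/2, parity odd.
Parity must change: even → odd — passes.
ΔS = 0: S: 1/2 → 1/2 — passes.
ΔL = 0, ±1 (not L=0↔0): L: 3 → 1, ΔL = -2 — fails.
ΔJ = 0, ±1 (not J=0↔0): J: 7/2 → 1/2, ΔJ = -3 — fails.
Rule(s) violated: ΔL, ΔJ.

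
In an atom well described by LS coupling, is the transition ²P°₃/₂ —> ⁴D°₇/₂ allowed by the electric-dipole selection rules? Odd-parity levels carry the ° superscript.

forbidden

Reading off the term symbols: S 1/2→3/2, L 1→2, J 3/2→7/2, parity odd→odd.
Parity must change: odd → odd — fails.
ΔJ = 0, ±1 (not J=0↔0): J: 3/2 → 7/2, ΔJ = +2 — fails.
ΔS = 0: S: 1/2 → 3/2 — fails.
ΔL = 0, ±1 (not L=0↔0): L: 1 → 2, ΔL = +1 — passes.
Rule(s) violated: parity, ΔS, ΔJ.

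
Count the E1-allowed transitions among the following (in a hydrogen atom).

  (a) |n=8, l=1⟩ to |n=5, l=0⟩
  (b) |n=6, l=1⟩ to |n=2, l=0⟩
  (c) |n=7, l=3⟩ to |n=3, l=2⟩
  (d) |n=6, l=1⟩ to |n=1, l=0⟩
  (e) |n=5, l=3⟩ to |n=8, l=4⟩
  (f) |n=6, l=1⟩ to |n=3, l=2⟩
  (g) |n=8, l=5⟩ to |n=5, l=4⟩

7

(a) allowed
(b) allowed
(c) allowed
(d) allowed
(e) allowed
(f) allowed
(g) allowed
Total allowed: 7 of 7.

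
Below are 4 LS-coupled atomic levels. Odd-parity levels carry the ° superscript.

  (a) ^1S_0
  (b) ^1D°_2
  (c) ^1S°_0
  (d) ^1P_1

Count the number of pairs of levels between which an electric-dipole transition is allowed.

(a)–(b): forbidden (ΔL, ΔJ).
(a)–(c): forbidden (ΔL, ΔJ).
(a)–(d): forbidden (parity).
(b)–(c): forbidden (parity, ΔL, ΔJ).
(b)–(d): allowed.
(c)–(d): allowed.
Allowed pairs: 2 of 6.

2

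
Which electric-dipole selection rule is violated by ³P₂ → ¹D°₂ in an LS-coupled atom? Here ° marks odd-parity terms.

the ΔS = 0 rule

ΔS = 0: S: 1 → 0 — ✗.
ΔL = 0, ±1 (not L=0↔0): L: 1 → 2, ΔL = +1 — ✓.
ΔJ = 0, ±1 (not J=0↔0): J: 2 → 2, ΔJ = +0 — ✓.
Parity must change: even → odd — ✓.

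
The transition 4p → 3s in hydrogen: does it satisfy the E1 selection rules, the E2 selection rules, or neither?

Δl = 0 − 1 = -1; l_i + l_f = 1.
E1 (Δl = ±1): satisfied.
E2 (Δl = 0,±2, l_i+l_f ≥ 2): not satisfied.

E1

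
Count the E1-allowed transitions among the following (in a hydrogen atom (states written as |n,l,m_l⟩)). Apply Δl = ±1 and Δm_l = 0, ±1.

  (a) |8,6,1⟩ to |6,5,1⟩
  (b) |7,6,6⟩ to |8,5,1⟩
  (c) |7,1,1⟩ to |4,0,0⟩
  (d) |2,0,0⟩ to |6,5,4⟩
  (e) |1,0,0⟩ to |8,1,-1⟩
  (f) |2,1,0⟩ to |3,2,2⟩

3

(a) allowed
(b) forbidden — Δm_l = -5 (E1 requires Δm_l = 0, ±1)
(c) allowed
(d) forbidden — Δl = +5 (E1 requires Δl = ±1); Δm_l = +4 (E1 requires Δm_l = 0, ±1)
(e) allowed
(f) forbidden — Δm_l = +2 (E1 requires Δm_l = 0, ±1)
Total allowed: 3 of 6.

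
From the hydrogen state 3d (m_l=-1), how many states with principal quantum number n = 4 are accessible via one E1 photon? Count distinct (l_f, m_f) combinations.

E1 requires Δl = ±1, so l_f ∈ {1, 3}; with 0 ≤ l_f ≤ n_f−1 = 3, the allowed l_f values are {1, 3}.
For l_f = 1: m_f ∈ {m_i−1, m_i, m_i+1} ∩ [−1, 1] = {-1, 0} → 2 states.
For l_f = 3: m_f ∈ {m_i−1, m_i, m_i+1} ∩ [−3, 3] = {-2, -1, 0} → 3 states.
Total: 5.

5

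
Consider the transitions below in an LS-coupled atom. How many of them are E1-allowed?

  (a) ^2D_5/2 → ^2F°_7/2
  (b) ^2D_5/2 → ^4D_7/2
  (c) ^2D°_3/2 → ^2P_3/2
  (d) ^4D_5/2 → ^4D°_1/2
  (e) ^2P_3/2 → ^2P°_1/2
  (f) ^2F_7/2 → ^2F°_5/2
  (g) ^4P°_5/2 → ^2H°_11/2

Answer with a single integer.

(a) allowed
(b) forbidden (parity, ΔS fail)
(c) allowed
(d) forbidden (ΔJ fails)
(e) allowed
(f) allowed
(g) forbidden (parity, ΔS, ΔL, ΔJ fail)
Total allowed: 4 of 7.

4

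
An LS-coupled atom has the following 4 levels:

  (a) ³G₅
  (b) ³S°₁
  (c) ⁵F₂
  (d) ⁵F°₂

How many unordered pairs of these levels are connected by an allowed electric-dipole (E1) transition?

1

(a)–(b): forbidden (ΔL, ΔJ).
(a)–(c): forbidden (parity, ΔS, ΔJ).
(a)–(d): forbidden (ΔS, ΔJ).
(b)–(c): forbidden (ΔS, ΔL).
(b)–(d): forbidden (parity, ΔS, ΔL).
(c)–(d): allowed.
Allowed pairs: 1 of 6.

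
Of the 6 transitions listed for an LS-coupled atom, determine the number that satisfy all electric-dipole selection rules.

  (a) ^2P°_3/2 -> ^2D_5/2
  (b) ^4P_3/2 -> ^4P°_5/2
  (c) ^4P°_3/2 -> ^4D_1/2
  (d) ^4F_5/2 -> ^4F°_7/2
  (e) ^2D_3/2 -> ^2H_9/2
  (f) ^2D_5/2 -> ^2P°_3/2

5

(a) allowed
(b) allowed
(c) allowed
(d) allowed
(e) forbidden (parity, ΔL, ΔJ fail)
(f) allowed
Total allowed: 5 of 6.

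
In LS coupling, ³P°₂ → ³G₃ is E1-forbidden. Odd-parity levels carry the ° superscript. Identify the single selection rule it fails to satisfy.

Parity must change: odd → even — passes.
ΔS = 0: S: 1 → 1 — passes.
ΔL = 0, ±1 (not L=0↔0): L: 1 → 4, ΔL = +3 — fails.
ΔJ = 0, ±1 (not J=0↔0): J: 2 → 3, ΔJ = +1 — passes.

the ΔL = 0, ±1 rule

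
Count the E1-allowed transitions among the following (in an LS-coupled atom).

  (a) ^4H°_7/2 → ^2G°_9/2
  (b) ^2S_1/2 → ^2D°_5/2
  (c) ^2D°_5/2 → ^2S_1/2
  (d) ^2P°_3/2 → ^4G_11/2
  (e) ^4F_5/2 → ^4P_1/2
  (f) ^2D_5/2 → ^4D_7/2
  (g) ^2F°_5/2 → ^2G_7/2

1

(a) forbidden (parity, ΔS fail)
(b) forbidden (ΔL, ΔJ fail)
(c) forbidden (ΔL, ΔJ fail)
(d) forbidden (ΔS, ΔL, ΔJ fail)
(e) forbidden (parity, ΔL, ΔJ fail)
(f) forbidden (parity, ΔS fail)
(g) allowed
Total allowed: 1 of 7.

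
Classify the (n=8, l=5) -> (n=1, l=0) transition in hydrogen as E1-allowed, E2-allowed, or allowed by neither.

Δl = 0 − 5 = -5; l_i + l_f = 5.
E1 (Δl = ±1): not satisfied.
E2 (Δl = 0,±2, l_i+l_f ≥ 2): not satisfied.

neither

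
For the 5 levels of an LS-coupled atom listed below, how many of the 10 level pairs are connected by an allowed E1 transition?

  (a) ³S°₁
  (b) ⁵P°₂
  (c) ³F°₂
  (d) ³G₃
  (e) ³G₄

(a)–(b): forbidden (parity, ΔS).
(a)–(c): forbidden (parity, ΔL).
(a)–(d): forbidden (ΔL, ΔJ).
(a)–(e): forbidden (ΔL, ΔJ).
(b)–(c): forbidden (parity, ΔS, ΔL).
(b)–(d): forbidden (ΔS, ΔL).
(b)–(e): forbidden (ΔS, ΔL, ΔJ).
(c)–(d): allowed.
(c)–(e): forbidden (ΔJ).
(d)–(e): forbidden (parity).
Allowed pairs: 1 of 10.

1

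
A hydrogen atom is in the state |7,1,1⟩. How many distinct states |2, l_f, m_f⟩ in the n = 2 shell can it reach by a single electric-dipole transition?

E1 requires Δl = ±1, so l_f ∈ {0, 2}; with 0 ≤ l_f ≤ n_f−1 = 1, the allowed l_f values are {0}.
For l_f = 0: m_f ∈ {m_i−1, m_i, m_i+1} ∩ [−0, 0] = {0} → 1 state.
Total: 1.

1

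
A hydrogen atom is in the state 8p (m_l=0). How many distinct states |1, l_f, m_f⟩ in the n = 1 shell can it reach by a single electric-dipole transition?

E1 requires Δl = ±1, so l_f ∈ {0, 2}; with 0 ≤ l_f ≤ n_f−1 = 0, the allowed l_f values are {0}.
For l_f = 0: m_f ∈ {m_i−1, m_i, m_i+1} ∩ [−0, 0] = {0} → 1 state.
Total: 1.

1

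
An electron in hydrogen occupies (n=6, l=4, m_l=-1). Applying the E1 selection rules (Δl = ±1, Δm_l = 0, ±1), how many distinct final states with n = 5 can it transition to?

3

E1 requires Δl = ±1, so l_f ∈ {3, 5}; with 0 ≤ l_f ≤ n_f−1 = 4, the allowed l_f values are {3}.
For l_f = 3: m_f ∈ {m_i−1, m_i, m_i+1} ∩ [−3, 3] = {-2, -1, 0} → 3 states.
Total: 3.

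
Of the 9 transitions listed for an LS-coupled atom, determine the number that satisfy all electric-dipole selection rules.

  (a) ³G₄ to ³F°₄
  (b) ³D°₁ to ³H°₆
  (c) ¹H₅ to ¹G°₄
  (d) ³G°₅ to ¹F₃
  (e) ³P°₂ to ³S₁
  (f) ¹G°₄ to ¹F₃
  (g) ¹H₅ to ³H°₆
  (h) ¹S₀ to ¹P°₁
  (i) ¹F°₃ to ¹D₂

6

(a) allowed
(b) forbidden (parity, ΔL, ΔJ fail)
(c) allowed
(d) forbidden (ΔS, ΔJ fail)
(e) allowed
(f) allowed
(g) forbidden (ΔS fails)
(h) allowed
(i) allowed
Total allowed: 6 of 9.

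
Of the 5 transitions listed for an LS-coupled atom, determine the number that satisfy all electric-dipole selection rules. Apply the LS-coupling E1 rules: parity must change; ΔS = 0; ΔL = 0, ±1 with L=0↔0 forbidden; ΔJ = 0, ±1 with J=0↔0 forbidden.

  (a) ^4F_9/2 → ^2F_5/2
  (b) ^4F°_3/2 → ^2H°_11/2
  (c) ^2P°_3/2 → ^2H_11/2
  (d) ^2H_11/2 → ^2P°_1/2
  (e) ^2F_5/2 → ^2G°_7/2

(a) forbidden (parity, ΔS, ΔJ fail)
(b) forbidden (parity, ΔS, ΔL, ΔJ fail)
(c) forbidden (ΔL, ΔJ fail)
(d) forbidden (ΔL, ΔJ fail)
(e) allowed
Total allowed: 1 of 5.

1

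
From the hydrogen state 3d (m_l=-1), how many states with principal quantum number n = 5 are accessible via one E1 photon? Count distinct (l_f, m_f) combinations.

E1 requires Δl = ±1, so l_f ∈ {1, 3}; with 0 ≤ l_f ≤ n_f−1 = 4, the allowed l_f values are {1, 3}.
For l_f = 1: m_f ∈ {m_i−1, m_i, m_i+1} ∩ [−1, 1] = {-1, 0} → 2 states.
For l_f = 3: m_f ∈ {m_i−1, m_i, m_i+1} ∩ [−3, 3] = {-2, -1, 0} → 3 states.
Total: 5.

5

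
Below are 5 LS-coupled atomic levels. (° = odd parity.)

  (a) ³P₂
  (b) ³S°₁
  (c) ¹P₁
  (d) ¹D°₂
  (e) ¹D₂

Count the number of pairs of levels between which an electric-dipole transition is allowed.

3

(a)–(b): allowed.
(a)–(c): forbidden (parity, ΔS).
(a)–(d): forbidden (ΔS).
(a)–(e): forbidden (parity, ΔS).
(b)–(c): forbidden (ΔS).
(b)–(d): forbidden (parity, ΔS, ΔL).
(b)–(e): forbidden (ΔS, ΔL).
(c)–(d): allowed.
(c)–(e): forbidden (parity).
(d)–(e): allowed.
Allowed pairs: 3 of 10.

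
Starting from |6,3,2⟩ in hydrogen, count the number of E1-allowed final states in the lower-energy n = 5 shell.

E1 requires Δl = ±1, so l_f ∈ {2, 4}; with 0 ≤ l_f ≤ n_f−1 = 4, the allowed l_f values are {2, 4}.
For l_f = 2: m_f ∈ {m_i−1, m_i, m_i+1} ∩ [−2, 2] = {1, 2} → 2 states.
For l_f = 4: m_f ∈ {m_i−1, m_i, m_i+1} ∩ [−4, 4] = {1, 2, 3} → 3 states.
Total: 5.

5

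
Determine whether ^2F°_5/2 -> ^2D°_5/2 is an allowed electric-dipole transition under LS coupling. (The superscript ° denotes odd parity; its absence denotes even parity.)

Reading off the term symbols: S 1/2→1/2, L 3→2, J 5/2→5/2, parity odd→odd.
ΔJ = 0, ±1 (not J=0↔0): J: 5/2 → 5/2, ΔJ = +0 — ok.
ΔL = 0, ±1 (not L=0↔0): L: 3 → 2, ΔL = -1 — ok.
Parity must change: odd → odd — fails.
ΔS = 0: S: 1/2 → 1/2 — ok.
Rule(s) violated: parity.

forbidden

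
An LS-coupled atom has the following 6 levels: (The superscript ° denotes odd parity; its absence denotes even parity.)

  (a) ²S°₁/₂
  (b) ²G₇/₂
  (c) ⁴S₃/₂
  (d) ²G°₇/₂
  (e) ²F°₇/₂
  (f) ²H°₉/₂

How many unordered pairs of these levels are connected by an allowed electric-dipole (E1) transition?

3

(a)–(b): forbidden (ΔL, ΔJ).
(a)–(c): forbidden (ΔS, ΔL).
(a)–(d): forbidden (parity, ΔL, ΔJ).
(a)–(e): forbidden (parity, ΔL, ΔJ).
(a)–(f): forbidden (parity, ΔL, ΔJ).
(b)–(c): forbidden (parity, ΔS, ΔL, ΔJ).
(b)–(d): allowed.
(b)–(e): allowed.
(b)–(f): allowed.
(c)–(d): forbidden (ΔS, ΔL, ΔJ).
(c)–(e): forbidden (ΔS, ΔL, ΔJ).
(c)–(f): forbidden (ΔS, ΔL, ΔJ).
(d)–(e): forbidden (parity).
(d)–(f): forbidden (parity).
(e)–(f): forbidden (parity, ΔL).
Allowed pairs: 3 of 15.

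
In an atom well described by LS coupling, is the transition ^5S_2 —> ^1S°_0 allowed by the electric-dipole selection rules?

forbidden

Parity must change: even → odd — ✓.
ΔS = 0: S: 2 → 0 — ✗.
ΔL = 0, ±1 (not L=0↔0): L: 0 → 0, ΔL = +0 — ✗.
ΔJ = 0, ±1 (not J=0↔0): J: 2 → 0, ΔJ = -2 — ✗.
Rule(s) violated: ΔS, ΔL, ΔJ.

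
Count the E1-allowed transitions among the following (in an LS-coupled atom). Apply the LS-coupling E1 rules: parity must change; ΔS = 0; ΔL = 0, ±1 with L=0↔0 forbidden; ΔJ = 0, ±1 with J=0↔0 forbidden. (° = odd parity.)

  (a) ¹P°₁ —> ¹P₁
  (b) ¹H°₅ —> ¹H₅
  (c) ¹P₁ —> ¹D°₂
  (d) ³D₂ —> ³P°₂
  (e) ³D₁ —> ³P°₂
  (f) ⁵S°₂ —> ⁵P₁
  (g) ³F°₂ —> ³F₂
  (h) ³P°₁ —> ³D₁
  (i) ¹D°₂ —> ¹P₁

9

(a) allowed
(b) allowed
(c) allowed
(d) allowed
(e) allowed
(f) allowed
(g) allowed
(h) allowed
(i) allowed
Total allowed: 9 of 9.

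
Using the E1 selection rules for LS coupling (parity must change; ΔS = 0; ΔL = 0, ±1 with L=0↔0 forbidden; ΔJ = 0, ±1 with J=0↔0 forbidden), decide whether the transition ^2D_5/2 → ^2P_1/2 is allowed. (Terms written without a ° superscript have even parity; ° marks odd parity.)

Initial level: S=1/2, L=2, J=5/2, parity even. Final level: S=1/2, L=1, J=1/2, parity even.
ΔS = 0: S: 1/2 → 1/2 — passes.
Parity must change: even → even — fails.
ΔJ = 0, ±1 (not J=0↔0): J: 5/2 → 1/2, ΔJ = -2 — fails.
ΔL = 0, ±1 (not L=0↔0): L: 2 → 1, ΔL = -1 — passes.
Rule(s) violated: parity, ΔJ.

forbidden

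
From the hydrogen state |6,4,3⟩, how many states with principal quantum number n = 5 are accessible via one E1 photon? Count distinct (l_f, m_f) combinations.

E1 requires Δl = ±1, so l_f ∈ {3, 5}; with 0 ≤ l_f ≤ n_f−1 = 4, the allowed l_f values are {3}.
For l_f = 3: m_f ∈ {m_i−1, m_i, m_i+1} ∩ [−3, 3] = {2, 3} → 2 states.
Total: 2.

2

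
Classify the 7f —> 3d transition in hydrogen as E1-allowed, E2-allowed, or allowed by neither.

Δl = 2 − 3 = -1; l_i + l_f = 5.
E1 (Δl = ±1): satisfied.
E2 (Δl = 0,±2, l_i+l_f ≥ 2): not satisfied.

E1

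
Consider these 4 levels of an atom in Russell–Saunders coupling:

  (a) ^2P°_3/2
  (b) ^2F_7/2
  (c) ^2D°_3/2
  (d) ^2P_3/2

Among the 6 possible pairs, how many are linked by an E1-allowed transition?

(a)–(b): forbidden (ΔL, ΔJ).
(a)–(c): forbidden (parity).
(a)–(d): allowed.
(b)–(c): forbidden (ΔJ).
(b)–(d): forbidden (parity, ΔL, ΔJ).
(c)–(d): allowed.
Allowed pairs: 2 of 6.

2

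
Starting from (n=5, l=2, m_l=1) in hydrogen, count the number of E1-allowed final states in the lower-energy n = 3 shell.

E1 requires Δl = ±1, so l_f ∈ {1, 3}; with 0 ≤ l_f ≤ n_f−1 = 2, the allowed l_f values are {1}.
For l_f = 1: m_f ∈ {m_i−1, m_i, m_i+1} ∩ [−1, 1] = {0, 1} → 2 states.
Total: 2.

2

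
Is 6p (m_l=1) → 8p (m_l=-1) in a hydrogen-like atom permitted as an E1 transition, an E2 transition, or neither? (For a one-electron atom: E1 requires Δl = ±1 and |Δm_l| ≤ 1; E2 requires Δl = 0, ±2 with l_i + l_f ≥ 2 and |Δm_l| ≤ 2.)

E2

Δl = 1 − 1 = +0; l_i + l_f = 2.
Δm_l = -2.
E1 (Δl = ±1, |Δm_l| ≤ 1): not satisfied.
E2 (Δl = 0,±2, l_i+l_f ≥ 2, |Δm_l| ≤ 2): satisfied.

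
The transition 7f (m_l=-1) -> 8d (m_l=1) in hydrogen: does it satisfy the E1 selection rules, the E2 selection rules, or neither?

neither

Δl = 2 − 3 = -1; l_i + l_f = 5.
Δm_l = +2.
E1 (Δl = ±1, |Δm_l| ≤ 1): not satisfied.
E2 (Δl = 0,±2, l_i+l_f ≥ 2, |Δm_l| ≤ 2): not satisfied.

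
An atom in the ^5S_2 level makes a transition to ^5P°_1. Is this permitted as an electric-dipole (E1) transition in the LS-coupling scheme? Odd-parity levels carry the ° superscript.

allowed

Initial level: S=2, L=0, J=2, parity even. Final level: S=2, L=1, J=1, parity odd.
Parity must change: even → odd — ✓.
ΔS = 0: S: 2 → 2 — ✓.
ΔL = 0, ±1 (not L=0↔0): L: 0 → 1, ΔL = +1 — ✓.
ΔJ = 0, ±1 (not J=0↔0): J: 2 → 1, ΔJ = -1 — ✓.
All four E1 rules are satisfied.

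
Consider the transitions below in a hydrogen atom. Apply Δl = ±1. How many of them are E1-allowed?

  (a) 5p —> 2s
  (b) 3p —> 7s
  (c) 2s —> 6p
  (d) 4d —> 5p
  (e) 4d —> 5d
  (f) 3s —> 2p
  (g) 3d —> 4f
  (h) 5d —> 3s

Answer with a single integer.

(a) allowed
(b) allowed
(c) allowed
(d) allowed
(e) forbidden — Δl = +0 (E1 requires Δl = ±1)
(f) allowed
(g) allowed
(h) forbidden — Δl = -2 (E1 requires Δl = ±1)
Total allowed: 6 of 8.

6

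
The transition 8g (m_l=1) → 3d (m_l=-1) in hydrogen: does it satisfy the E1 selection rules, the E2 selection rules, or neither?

E2

Δl = 2 − 4 = -2; l_i + l_f = 6.
Δm_l = -2.
E1 (Δl = ±1, |Δm_l| ≤ 1): not satisfied.
E2 (Δl = 0,±2, l_i+l_f ≥ 2, |Δm_l| ≤ 2): satisfied.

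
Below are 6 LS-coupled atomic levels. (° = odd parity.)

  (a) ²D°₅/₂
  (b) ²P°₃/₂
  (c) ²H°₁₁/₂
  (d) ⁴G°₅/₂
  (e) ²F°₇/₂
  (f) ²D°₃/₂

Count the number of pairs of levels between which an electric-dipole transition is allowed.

0

(a)–(b): forbidden (parity).
(a)–(c): forbidden (parity, ΔL, ΔJ).
(a)–(d): forbidden (parity, ΔS, ΔL).
(a)–(e): forbidden (parity).
(a)–(f): forbidden (parity).
(b)–(c): forbidden (parity, ΔL, ΔJ).
(b)–(d): forbidden (parity, ΔS, ΔL).
(b)–(e): forbidden (parity, ΔL, ΔJ).
(b)–(f): forbidden (parity).
(c)–(d): forbidden (parity, ΔS, ΔJ).
(c)–(e): forbidden (parity, ΔL, ΔJ).
(c)–(f): forbidden (parity, ΔL, ΔJ).
(d)–(e): forbidden (parity, ΔS).
(d)–(f): forbidden (parity, ΔS, ΔL).
(e)–(f): forbidden (parity, ΔJ).
Allowed pairs: 0 of 15.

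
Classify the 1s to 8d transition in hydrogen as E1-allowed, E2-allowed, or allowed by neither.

Δl = 2 − 0 = +2; l_i + l_f = 2.
E1 (Δl = ±1): not satisfied.
E2 (Δl = 0,±2, l_i+l_f ≥ 2): satisfied.

E2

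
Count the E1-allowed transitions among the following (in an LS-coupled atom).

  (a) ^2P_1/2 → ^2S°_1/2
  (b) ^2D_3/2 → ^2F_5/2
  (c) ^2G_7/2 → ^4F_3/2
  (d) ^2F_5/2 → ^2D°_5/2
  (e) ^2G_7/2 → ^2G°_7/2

(a) allowed
(b) forbidden (parity fails)
(c) forbidden (parity, ΔS, ΔJ fail)
(d) allowed
(e) allowed
Total allowed: 3 of 5.

3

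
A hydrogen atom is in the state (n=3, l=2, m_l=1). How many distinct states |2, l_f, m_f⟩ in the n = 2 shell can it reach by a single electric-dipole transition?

2

E1 requires Δl = ±1, so l_f ∈ {1, 3}; with 0 ≤ l_f ≤ n_f−1 = 1, the allowed l_f values are {1}.
For l_f = 1: m_f ∈ {m_i−1, m_i, m_i+1} ∩ [−1, 1] = {0, 1} → 2 states.
Total: 2.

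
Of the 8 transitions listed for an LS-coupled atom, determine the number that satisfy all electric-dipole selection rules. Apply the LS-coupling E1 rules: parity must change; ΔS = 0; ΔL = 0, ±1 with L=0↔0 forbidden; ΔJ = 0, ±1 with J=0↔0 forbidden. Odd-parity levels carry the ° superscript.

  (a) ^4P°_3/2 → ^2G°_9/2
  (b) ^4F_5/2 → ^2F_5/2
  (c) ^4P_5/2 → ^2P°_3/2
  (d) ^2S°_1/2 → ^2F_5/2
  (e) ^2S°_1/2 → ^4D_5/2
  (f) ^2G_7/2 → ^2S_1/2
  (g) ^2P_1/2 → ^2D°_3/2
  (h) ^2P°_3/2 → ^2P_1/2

(a) forbidden (parity, ΔS, ΔL, ΔJ fail)
(b) forbidden (parity, ΔS fail)
(c) forbidden (ΔS fails)
(d) forbidden (ΔL, ΔJ fail)
(e) forbidden (ΔS, ΔL, ΔJ fail)
(f) forbidden (parity, ΔL, ΔJ fail)
(g) allowed
(h) allowed
Total allowed: 2 of 8.

2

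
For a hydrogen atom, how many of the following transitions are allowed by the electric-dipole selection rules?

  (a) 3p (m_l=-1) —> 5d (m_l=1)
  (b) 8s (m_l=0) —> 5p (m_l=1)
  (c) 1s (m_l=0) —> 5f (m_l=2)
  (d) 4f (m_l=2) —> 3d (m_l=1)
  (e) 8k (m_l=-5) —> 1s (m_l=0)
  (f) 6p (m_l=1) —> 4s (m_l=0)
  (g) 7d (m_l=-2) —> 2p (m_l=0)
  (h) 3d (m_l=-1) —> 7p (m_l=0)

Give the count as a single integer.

4

(a) forbidden — Δm_l = +2 (E1 requires Δm_l = 0, ±1)
(b) allowed
(c) forbidden — Δl = +3 (E1 requires Δl = ±1); Δm_l = +2 (E1 requires Δm_l = 0, ±1)
(d) allowed
(e) forbidden — Δl = -7 (E1 requires Δl = ±1); Δm_l = +5 (E1 requires Δm_l = 0, ±1)
(f) allowed
(g) forbidden — Δm_l = +2 (E1 requires Δm_l = 0, ±1)
(h) allowed
Total allowed: 4 of 8.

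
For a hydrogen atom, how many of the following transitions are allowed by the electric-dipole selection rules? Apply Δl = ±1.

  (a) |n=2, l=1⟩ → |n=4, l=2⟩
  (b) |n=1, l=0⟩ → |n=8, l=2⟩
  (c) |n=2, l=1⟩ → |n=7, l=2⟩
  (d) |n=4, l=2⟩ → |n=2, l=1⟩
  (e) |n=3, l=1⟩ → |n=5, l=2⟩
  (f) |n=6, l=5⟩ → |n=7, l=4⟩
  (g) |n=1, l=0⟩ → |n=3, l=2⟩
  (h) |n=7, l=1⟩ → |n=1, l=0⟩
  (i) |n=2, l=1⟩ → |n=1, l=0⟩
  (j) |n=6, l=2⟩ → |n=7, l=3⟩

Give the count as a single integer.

(a) allowed
(b) forbidden — Δl = +2 (E1 requires Δl = ±1)
(c) allowed
(d) allowed
(e) allowed
(f) allowed
(g) forbidden — Δl = +2 (E1 requires Δl = ±1)
(h) allowed
(i) allowed
(j) allowed
Total allowed: 8 of 10.

8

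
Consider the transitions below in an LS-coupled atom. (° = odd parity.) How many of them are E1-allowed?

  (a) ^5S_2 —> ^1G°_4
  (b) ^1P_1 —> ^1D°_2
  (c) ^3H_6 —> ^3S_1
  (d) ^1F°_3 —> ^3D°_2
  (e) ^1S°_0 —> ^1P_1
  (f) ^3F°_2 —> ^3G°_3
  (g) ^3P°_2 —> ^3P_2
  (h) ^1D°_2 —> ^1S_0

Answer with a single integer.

3

(a) forbidden (ΔS, ΔL, ΔJ fail)
(b) allowed
(c) forbidden (parity, ΔL, ΔJ fail)
(d) forbidden (parity, ΔS fail)
(e) allowed
(f) forbidden (parity fails)
(g) allowed
(h) forbidden (ΔL, ΔJ fail)
Total allowed: 3 of 8.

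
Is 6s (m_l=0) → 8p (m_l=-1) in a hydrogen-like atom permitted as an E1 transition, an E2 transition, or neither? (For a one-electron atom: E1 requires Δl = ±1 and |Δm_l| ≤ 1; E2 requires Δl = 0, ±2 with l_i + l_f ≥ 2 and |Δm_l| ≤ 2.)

E1

Δl = 1 − 0 = +1; l_i + l_f = 1.
Δm_l = -1.
E1 (Δl = ±1, |Δm_l| ≤ 1): satisfied.
E2 (Δl = 0,±2, l_i+l_f ≥ 2, |Δm_l| ≤ 2): not satisfied.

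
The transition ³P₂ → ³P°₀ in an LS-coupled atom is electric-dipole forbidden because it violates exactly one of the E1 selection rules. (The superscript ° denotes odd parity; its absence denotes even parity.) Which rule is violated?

the ΔJ = 0, ±1 rule

Initial level: S=1, L=1, J=2, parity even. Final level: S=1, L=1, J=0, parity odd.
ΔS = 0: S: 1 → 1 — ✓.
ΔJ = 0, ±1 (not J=0↔0): J: 2 → 0, ΔJ = -2 — ✗.
ΔL = 0, ±1 (not L=0↔0): L: 1 → 1, ΔL = +0 — ✓.
Parity must change: even → odd — ✓.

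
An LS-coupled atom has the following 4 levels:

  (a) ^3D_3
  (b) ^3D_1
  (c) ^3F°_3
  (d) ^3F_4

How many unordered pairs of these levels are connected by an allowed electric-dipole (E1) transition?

(a)–(b): forbidden (parity, ΔJ).
(a)–(c): allowed.
(a)–(d): forbidden (parity).
(b)–(c): forbidden (ΔJ).
(b)–(d): forbidden (parity, ΔJ).
(c)–(d): allowed.
Allowed pairs: 2 of 6.

2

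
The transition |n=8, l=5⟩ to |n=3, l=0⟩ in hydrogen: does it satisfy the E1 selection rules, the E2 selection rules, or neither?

Δl = 0 − 5 = -5; l_i + l_f = 5.
E1 (Δl = ±1): not satisfied.
E2 (Δl = 0,±2, l_i+l_f ≥ 2): not satisfied.

neither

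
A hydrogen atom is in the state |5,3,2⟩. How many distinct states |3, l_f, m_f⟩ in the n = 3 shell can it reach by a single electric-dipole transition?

E1 requires Δl = ±1, so l_f ∈ {2, 4}; with 0 ≤ l_f ≤ n_f−1 = 2, the allowed l_f values are {2}.
For l_f = 2: m_f ∈ {m_i−1, m_i, m_i+1} ∩ [−2, 2] = {1, 2} → 2 states.
Total: 2.

2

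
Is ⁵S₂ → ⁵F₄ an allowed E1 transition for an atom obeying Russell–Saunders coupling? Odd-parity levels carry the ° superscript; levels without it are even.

forbidden

Parity must change: even → even — violated.
ΔS = 0: S: 2 → 2 — satisfied.
ΔL = 0, ±1 (not L=0↔0): L: 0 → 3, ΔL = +3 — violated.
ΔJ = 0, ±1 (not J=0↔0): J: 2 → 4, ΔJ = +2 — violated.
Rule(s) violated: parity, ΔL, ΔJ.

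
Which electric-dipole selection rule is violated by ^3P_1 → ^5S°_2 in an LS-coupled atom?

Initial level: S=1, L=1, J=1, parity even. Final level: S=2, L=0, J=2, parity odd.
Parity must change: even → odd — passes.
ΔS = 0: S: 1 → 2 — fails.
ΔL = 0, ±1 (not L=0↔0): L: 1 → 0, ΔL = -1 — passes.
ΔJ = 0, ±1 (not J=0↔0): J: 1 → 2, ΔJ = +1 — passes.

the ΔS = 0 rule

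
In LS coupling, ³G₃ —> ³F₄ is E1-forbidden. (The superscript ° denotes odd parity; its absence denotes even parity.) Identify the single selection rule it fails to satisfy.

parity

Initial level: S=1, L=4, J=3, parity even. Final level: S=1, L=3, J=4, parity even.
Parity must change: even → even — fails.
ΔS = 0: S: 1 → 1 — ok.
ΔL = 0, ±1 (not L=0↔0): L: 4 → 3, ΔL = -1 — ok.
ΔJ = 0, ±1 (not J=0↔0): J: 3 → 4, ΔJ = +1 — ok.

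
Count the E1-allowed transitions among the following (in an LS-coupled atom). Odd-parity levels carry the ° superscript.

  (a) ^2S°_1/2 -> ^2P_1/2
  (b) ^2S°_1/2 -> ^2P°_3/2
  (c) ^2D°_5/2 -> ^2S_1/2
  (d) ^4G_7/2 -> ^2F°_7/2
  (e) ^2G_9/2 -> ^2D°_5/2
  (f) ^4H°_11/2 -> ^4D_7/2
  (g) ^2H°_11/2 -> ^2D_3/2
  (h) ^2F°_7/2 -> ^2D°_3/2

(a) allowed
(b) forbidden (parity fails)
(c) forbidden (ΔL, ΔJ fail)
(d) forbidden (ΔS fails)
(e) forbidden (ΔL, ΔJ fail)
(f) forbidden (ΔL, ΔJ fail)
(g) forbidden (ΔL, ΔJ fail)
(h) forbidden (parity, ΔJ fail)
Total allowed: 1 of 8.

1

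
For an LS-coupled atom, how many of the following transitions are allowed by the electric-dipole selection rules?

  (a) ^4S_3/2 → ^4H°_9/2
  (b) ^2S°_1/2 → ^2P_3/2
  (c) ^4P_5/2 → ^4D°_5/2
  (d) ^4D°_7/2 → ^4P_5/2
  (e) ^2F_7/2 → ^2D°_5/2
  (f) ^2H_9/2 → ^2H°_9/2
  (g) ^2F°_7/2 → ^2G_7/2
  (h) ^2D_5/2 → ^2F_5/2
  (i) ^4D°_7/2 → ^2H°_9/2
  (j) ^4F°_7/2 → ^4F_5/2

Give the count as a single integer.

7

(a) forbidden (ΔL, ΔJ fail)
(b) allowed
(c) allowed
(d) allowed
(e) allowed
(f) allowed
(g) allowed
(h) forbidden (parity fails)
(i) forbidden (parity, ΔS, ΔL fail)
(j) allowed
Total allowed: 7 of 10.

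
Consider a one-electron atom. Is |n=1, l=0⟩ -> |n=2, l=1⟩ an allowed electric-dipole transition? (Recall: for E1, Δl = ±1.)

allowed

Δl = 1 − 0 = +1; the E1 rule Δl = ±1 is ok.
All E1 selection rules are satisfied.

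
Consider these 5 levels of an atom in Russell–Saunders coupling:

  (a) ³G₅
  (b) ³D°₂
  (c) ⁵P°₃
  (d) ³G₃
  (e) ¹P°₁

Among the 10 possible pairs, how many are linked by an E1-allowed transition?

(a)–(b): forbidden (ΔL, ΔJ).
(a)–(c): forbidden (ΔS, ΔL, ΔJ).
(a)–(d): forbidden (parity, ΔJ).
(a)–(e): forbidden (ΔS, ΔL, ΔJ).
(b)–(c): forbidden (parity, ΔS).
(b)–(d): forbidden (ΔL).
(b)–(e): forbidden (parity, ΔS).
(c)–(d): forbidden (ΔS, ΔL).
(c)–(e): forbidden (parity, ΔS, ΔJ).
(d)–(e): forbidden (ΔS, ΔL, ΔJ).
Allowed pairs: 0 of 10.

0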